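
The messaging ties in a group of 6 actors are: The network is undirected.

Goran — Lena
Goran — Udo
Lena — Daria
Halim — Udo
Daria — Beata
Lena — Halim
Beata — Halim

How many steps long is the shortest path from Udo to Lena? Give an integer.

2

One shortest route is Udo – Halim – Lena, which uses 2 edges, and Udo and Lena are not directly tied, so nothing shorter exists. So d(Udo,Lena) = 2.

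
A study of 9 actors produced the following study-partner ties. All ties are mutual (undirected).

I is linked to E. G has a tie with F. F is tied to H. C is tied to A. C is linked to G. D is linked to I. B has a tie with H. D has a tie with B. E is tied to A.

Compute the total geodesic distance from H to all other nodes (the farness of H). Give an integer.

Distances from H: A:4, B:1, C:3, D:2, E:4, F:1, G:2, I:3.
Sum = 4 + 1 + 3 + 2 + 4 + 1 + 2 + 3 = 20.

20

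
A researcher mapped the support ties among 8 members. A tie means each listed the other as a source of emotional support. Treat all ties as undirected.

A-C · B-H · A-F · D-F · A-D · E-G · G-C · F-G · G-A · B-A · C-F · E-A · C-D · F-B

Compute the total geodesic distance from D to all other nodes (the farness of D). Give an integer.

12

Distances from D: A:1, B:2, C:1, E:2, F:1, G:2, H:3.
Sum = 1 + 2 + 1 + 2 + 1 + 2 + 3 = 12.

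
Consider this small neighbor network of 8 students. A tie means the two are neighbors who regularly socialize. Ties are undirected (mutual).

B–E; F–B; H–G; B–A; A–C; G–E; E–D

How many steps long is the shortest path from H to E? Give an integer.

2

One shortest route is H – G – E, which uses 2 edges, and H and E are not directly tied, so nothing shorter exists. So d(H,E) = 2.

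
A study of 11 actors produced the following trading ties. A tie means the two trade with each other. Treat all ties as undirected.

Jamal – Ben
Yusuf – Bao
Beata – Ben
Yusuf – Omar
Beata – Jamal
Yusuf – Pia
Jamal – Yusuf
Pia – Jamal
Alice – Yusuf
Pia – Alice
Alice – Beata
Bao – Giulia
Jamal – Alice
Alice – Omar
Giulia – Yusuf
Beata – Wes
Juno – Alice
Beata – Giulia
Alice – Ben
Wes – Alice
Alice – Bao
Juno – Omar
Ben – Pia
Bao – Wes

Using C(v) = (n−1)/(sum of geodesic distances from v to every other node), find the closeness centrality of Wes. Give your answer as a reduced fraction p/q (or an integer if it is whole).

10/17

Distances from Wes: Alice:1, Bao:1, Beata:1, Ben:2, Giulia:2, Jamal:2, Juno:2, Omar:2, Pia:2, Yusuf:2. Sum = 17.
n = 11, so closeness = 10/17.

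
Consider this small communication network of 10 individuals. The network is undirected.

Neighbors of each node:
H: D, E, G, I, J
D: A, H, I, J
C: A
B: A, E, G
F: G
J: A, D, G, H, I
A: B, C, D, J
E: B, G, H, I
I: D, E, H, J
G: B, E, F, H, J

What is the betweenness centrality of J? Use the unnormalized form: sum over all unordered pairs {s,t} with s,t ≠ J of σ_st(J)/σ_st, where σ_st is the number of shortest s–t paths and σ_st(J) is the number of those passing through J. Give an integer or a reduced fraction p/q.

17/3

Pairs whose geodesics pass through J — H–A: 1/2; H–C: 1/2; F–I: 1/3; F–A: 1/2; F–D: 1/2; F–C: 1/2; I–A: 1/2; I–G: 1/3; I–C: 1/2; A–G: 1/2; G–D: 1/2; G–C: 1/2.
All other pairs contribute 0.
Summing the contributions gives betweenness(J) = 17/3.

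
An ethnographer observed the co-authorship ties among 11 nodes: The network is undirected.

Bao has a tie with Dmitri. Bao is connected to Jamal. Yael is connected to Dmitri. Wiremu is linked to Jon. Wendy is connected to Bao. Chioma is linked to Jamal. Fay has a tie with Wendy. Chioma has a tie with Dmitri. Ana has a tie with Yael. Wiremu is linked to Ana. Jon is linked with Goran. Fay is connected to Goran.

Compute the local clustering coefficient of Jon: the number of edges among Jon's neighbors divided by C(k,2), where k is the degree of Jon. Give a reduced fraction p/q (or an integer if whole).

Jon's neighbors: Goran and Wiremu (k = 2).
Possible neighbor pairs: C(2,2) = 1. Edges among them: none → e = 0.
Clustering(Jon) = 0/1.

0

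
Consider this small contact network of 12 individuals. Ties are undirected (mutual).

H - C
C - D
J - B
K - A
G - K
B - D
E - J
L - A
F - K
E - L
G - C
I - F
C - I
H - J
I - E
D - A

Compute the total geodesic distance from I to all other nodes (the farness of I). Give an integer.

21

Distances from I: A:3, B:3, C:1, D:2, E:1, F:1, G:2, H:2, J:2, K:2, L:2.
Sum = 3 + 3 + 1 + 2 + 1 + 1 + 2 + 2 + 2 + 2 + 2 = 21.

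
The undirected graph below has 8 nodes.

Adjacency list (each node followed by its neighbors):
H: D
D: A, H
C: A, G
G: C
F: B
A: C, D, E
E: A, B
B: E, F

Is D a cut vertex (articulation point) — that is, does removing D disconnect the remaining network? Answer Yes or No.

Removing D leaves {A, B, C, E, F, and G} with no path to {H}, so the network splits into 2 components. D is a cut vertex.

Yes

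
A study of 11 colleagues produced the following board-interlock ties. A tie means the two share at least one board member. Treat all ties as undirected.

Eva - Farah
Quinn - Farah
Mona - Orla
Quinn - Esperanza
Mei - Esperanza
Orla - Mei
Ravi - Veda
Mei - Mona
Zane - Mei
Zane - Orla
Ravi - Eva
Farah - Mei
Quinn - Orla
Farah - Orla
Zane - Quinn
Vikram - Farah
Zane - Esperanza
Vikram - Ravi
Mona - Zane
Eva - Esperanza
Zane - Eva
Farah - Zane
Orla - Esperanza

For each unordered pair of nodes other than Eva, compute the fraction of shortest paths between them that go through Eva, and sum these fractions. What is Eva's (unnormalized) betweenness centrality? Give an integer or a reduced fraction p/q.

361/30

Pairs whose geodesics pass through Eva — Ravi–Mei: 3/4; Ravi–Quinn: 3/4; Ravi–Mona: 1; Ravi–Farah: 1/2; Ravi–Zane: 1; Ravi–Orla: 3/4; Ravi–Esperanza: 1; Vikram–Esperanza: 2/6; Veda–Mei: 3/4; Veda–Quinn: 3/4; Veda–Mona: 1; Veda–Farah: 1/2; Veda–Zane: 1; Veda–Orla: 3/4 … (+2 more pairs).
All other pairs contribute 0.
Summing the contributions gives betweenness(Eva) = 361/30.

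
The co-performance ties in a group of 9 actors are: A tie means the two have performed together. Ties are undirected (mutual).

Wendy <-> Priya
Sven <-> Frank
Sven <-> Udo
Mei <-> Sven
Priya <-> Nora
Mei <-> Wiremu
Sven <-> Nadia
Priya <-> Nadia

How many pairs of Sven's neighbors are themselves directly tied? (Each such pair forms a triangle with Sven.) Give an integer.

0

Sven's neighbors are Frank, Mei, Nadia, and Udo, but none of them are tied to each other, so no triangle contains Sven.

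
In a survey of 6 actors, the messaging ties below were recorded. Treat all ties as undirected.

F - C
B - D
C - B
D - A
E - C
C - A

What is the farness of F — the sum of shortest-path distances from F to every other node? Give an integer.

Distances from F: A:2, B:2, C:1, D:3, E:2.
Sum = 2 + 2 + 1 + 3 + 2 = 10.

10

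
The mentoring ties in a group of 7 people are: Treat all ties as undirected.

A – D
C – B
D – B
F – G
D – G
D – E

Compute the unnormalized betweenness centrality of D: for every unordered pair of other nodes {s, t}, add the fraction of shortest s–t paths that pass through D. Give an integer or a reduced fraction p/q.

13

Pairs whose geodesics pass through D — C–F: 1; C–G: 1; C–A: 1; C–E: 1; B–F: 1; B–G: 1; B–A: 1; B–E: 1; F–A: 1; F–E: 1; G–A: 1; G–E: 1; A–E: 1.
All other pairs contribute 0.
Summing the contributions gives betweenness(D) = 13.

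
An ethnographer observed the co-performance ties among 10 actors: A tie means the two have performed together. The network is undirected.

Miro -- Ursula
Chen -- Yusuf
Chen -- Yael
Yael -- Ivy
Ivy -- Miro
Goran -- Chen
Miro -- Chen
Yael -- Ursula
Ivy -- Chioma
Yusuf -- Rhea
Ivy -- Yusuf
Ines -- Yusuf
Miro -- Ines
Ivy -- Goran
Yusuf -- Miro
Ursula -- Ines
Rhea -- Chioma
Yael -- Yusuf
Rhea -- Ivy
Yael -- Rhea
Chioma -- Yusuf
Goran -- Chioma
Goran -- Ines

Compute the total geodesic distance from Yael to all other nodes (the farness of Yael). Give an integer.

Distances from Yael: Chen:1, Chioma:2, Goran:2, Ines:2, Ivy:1, Miro:2, Rhea:1, Ursula:1, Yusuf:1.
Sum = 1 + 2 + 2 + 2 + 1 + 2 + 1 + 1 + 1 = 13.

13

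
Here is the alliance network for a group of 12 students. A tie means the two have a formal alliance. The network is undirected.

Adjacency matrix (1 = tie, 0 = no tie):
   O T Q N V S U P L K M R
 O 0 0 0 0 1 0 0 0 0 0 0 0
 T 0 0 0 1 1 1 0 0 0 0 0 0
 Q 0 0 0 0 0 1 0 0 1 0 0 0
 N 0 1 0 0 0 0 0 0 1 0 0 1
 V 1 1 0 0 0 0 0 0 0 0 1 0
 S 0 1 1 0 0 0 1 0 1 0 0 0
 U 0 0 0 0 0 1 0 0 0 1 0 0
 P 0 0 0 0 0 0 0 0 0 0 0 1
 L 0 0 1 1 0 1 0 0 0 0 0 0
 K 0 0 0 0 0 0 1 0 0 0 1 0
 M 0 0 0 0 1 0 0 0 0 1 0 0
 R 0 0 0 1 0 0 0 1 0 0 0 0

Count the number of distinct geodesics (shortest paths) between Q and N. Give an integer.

1

The shortest distance is 2, and the only length-2 path is Q–L–N. So there is exactly 1 shortest path.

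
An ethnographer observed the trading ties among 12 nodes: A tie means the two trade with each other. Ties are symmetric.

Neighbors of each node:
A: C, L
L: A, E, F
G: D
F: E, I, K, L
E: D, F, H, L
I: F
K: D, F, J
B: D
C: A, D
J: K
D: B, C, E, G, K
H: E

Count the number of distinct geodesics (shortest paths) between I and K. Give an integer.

The shortest distance is 2, and the only length-2 path is I–F–K. So there is exactly 1 shortest path.

1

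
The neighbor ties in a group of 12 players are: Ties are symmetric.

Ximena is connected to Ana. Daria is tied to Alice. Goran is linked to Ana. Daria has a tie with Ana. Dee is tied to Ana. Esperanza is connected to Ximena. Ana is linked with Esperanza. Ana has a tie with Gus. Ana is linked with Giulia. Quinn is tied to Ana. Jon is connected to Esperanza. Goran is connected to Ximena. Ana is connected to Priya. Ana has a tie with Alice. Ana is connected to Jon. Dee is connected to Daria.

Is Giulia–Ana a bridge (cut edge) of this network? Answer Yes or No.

Yes

Without the Giulia–Ana edge there is no alternate route between Giulia and Ana, so the network disconnects. It is a bridge.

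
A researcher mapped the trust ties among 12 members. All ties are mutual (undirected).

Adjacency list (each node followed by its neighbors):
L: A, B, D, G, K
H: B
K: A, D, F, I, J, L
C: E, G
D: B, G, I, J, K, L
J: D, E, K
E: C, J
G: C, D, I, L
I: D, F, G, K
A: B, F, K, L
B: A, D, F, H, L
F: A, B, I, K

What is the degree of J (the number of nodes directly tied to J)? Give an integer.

J is directly tied to D, E, and K. That is 3 neighbors, so the degree of J is 3.

3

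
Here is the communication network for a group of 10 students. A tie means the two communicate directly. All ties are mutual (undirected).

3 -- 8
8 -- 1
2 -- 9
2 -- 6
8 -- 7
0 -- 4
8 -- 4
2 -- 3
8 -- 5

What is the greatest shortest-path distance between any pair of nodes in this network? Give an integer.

Eccentricity of each node (its greatest distance to any other): 0:5, 1:4, 2:4, 3:3, 4:4, 5:4, 6:5, 7:4, 8:3, 9:5.
The maximum eccentricity is 5, realized for instance by the pair 0–9 via 0 – 4 – 8 – 3 – 2 – 9. So the diameter is 5.

5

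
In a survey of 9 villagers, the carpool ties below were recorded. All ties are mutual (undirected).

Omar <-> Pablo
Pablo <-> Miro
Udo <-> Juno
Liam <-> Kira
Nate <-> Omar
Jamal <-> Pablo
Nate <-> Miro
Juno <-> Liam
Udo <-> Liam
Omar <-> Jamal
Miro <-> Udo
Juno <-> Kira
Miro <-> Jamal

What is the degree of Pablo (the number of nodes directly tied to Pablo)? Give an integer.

Pablo is directly tied to Jamal, Miro, and Omar. That is 3 neighbors, so the degree of Pablo is 3.

3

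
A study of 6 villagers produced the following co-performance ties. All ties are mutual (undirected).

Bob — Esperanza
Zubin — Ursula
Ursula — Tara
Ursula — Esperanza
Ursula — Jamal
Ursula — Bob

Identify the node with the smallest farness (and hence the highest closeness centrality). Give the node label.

Ursula

Farness (sum of distances to all others) for each node — Bob:8, Esperanza:8, Jamal:9, Tara:9, Ursula:5, Zubin:9.
The smallest farness is 5, for Ursula, so Ursula has the highest closeness.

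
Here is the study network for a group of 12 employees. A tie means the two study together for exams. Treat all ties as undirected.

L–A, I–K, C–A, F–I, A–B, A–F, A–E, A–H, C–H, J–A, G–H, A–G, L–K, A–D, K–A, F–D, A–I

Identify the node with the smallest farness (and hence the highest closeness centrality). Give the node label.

Farness (sum of distances to all others) for each node — A:11, B:21, C:20, D:20, E:21, F:19, G:20, H:19, I:19, J:21, K:19, L:20.
The smallest farness is 11, for A, so A has the highest closeness.

A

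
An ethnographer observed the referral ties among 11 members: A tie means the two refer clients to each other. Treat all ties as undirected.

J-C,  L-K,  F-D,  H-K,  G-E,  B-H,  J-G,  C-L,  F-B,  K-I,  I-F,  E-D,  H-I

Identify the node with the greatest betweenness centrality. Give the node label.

F

Unnormalized betweenness of each node: B:11/6, C:47/6, D:61/6, E:49/6, F:38/3, G:13/2, H:4, I:47/6, J:19/3, K:71/6, L:59/6.
F has the largest value, 38/3, making it the main broker — the node through which the most shortest paths run.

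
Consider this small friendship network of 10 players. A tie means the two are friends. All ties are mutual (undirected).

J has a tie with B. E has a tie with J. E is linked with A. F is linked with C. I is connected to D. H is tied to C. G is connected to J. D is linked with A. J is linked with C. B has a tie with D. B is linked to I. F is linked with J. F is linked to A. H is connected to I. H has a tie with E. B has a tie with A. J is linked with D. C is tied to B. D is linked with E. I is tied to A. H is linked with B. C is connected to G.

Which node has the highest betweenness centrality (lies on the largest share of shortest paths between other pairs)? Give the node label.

Unnormalized betweenness of each node: A:35/12, B:49/12, C:9/2, D:7/4, E:17/12, F:13/12, G:0, H:11/6, I:2/3, J:27/4.
J has the largest value, 27/4, making it the main broker — the node through which the most shortest paths run.

J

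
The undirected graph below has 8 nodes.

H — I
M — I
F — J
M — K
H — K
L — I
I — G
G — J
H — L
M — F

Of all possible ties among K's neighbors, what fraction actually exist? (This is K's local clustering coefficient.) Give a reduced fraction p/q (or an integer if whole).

0

K's neighbors: H and M (k = 2).
Possible neighbor pairs: C(2,2) = 1. Edges among them: none → e = 0.
Clustering(K) = 0/1.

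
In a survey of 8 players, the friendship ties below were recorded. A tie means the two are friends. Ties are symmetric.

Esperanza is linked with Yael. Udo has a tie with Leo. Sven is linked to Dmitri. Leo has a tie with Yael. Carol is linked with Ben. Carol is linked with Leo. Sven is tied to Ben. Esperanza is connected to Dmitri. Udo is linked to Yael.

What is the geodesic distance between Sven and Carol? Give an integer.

One shortest route is Sven – Ben – Carol, which uses 2 edges, and Sven and Carol are not directly tied, so nothing shorter exists. So d(Sven,Carol) = 2.

2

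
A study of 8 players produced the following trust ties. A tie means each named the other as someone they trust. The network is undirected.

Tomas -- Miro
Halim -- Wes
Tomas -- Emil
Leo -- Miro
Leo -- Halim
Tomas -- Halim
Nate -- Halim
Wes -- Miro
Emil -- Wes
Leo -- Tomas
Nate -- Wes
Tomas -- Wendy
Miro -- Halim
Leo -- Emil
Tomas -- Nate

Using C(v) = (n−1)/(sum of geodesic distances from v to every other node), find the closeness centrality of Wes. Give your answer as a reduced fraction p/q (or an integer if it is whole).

7/11

Distances from Wes: Emil:1, Halim:1, Leo:2, Miro:1, Nate:1, Tomas:2, Wendy:3. Sum = 11.
n = 8, so closeness = 7/11.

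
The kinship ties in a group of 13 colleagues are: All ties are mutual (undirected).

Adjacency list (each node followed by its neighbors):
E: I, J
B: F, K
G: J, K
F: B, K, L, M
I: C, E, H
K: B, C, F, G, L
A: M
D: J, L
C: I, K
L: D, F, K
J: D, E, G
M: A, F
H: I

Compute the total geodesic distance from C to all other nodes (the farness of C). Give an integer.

27

Distances from C: A:4, B:2, D:3, E:2, F:2, G:2, H:2, I:1, J:3, K:1, L:2, M:3.
Sum = 4 + 2 + 3 + 2 + 2 + 2 + 2 + 1 + 3 + 1 + 2 + 3 = 27.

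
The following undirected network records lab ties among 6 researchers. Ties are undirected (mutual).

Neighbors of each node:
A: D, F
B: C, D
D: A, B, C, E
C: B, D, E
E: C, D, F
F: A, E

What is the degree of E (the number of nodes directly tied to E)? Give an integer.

3

E is directly tied to C, D, and F. That is 3 neighbors, so the degree of E is 3.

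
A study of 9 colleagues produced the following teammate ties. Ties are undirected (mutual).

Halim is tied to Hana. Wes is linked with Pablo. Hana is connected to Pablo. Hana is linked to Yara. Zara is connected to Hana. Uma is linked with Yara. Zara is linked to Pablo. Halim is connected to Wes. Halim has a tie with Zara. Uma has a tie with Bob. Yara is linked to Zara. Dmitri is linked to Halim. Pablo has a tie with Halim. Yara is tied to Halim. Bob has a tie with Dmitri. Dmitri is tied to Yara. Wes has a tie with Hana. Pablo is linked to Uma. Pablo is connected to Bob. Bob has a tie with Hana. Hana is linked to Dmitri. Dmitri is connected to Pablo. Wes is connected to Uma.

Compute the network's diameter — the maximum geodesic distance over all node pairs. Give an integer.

2

Eccentricity of each node (its greatest distance to any other): Bob:2, Dmitri:2, Halim:2, Hana:2, Pablo:2, Uma:2, Wes:2, Yara:2, Zara:2.
The maximum eccentricity is 2, realized for instance by the pair Zara–Uma via Zara – Yara – Uma. So the diameter is 2.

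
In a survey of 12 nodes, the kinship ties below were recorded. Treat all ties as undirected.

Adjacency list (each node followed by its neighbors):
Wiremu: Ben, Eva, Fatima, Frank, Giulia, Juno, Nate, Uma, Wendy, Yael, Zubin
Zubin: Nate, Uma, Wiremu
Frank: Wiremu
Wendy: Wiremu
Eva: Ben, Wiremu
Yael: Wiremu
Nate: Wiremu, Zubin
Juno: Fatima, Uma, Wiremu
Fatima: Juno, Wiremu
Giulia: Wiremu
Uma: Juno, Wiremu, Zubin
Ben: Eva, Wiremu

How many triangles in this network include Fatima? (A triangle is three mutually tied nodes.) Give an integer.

Fatima's neighbors: Juno and Wiremu.
Neighbor pairs that are themselves tied: Fatima–Juno–Wiremu. Each forms one triangle with Fatima, for 1 in total.

1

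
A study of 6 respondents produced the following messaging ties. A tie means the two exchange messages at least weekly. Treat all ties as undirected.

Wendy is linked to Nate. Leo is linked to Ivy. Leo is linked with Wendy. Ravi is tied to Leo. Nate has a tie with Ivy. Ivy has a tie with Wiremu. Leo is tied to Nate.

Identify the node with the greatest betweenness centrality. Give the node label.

Unnormalized betweenness of each node: Ivy:4, Leo:5, Nate:1, Ravi:0, Wendy:0, Wiremu:0.
Leo has the largest value, 5, making it the main broker — the node through which the most shortest paths run.

Leo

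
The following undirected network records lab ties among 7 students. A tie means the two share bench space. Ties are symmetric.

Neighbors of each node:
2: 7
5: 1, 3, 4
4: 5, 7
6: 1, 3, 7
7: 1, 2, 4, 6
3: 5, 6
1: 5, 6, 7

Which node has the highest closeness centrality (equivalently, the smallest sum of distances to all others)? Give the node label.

7

Farness (sum of distances to all others) for each node — 1:9, 2:13, 3:11, 4:10, 5:10, 6:9, 7:8.
The smallest farness is 8, for 7, so 7 has the highest closeness.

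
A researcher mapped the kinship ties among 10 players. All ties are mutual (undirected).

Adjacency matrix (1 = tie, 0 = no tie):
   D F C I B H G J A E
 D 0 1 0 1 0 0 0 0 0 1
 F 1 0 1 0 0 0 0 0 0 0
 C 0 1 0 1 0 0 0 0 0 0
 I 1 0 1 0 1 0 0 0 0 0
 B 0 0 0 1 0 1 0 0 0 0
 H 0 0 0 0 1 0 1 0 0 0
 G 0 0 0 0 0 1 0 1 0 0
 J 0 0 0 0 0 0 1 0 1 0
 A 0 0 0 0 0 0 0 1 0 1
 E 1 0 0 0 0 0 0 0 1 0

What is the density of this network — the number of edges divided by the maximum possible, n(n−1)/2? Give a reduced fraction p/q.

11/45

There are 11 edges and 10 nodes, so the maximum possible is C(10,2) = 45.
Density = 11/45.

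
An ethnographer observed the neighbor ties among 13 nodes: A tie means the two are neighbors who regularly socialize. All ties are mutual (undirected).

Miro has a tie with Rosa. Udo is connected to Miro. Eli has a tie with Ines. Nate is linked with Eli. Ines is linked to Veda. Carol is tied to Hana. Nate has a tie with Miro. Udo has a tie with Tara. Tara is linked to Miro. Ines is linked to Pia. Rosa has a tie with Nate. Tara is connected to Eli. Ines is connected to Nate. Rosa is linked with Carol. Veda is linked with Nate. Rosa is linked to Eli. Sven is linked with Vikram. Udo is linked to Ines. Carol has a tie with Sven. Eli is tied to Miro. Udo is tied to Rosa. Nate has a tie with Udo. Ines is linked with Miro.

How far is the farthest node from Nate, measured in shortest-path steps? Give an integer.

4

Distances from Nate: Carol:2, Eli:1, Hana:3, Ines:1, Miro:1, Pia:2, Rosa:1, Sven:3, Tara:2, Udo:1, Veda:1, Vikram:4.
The largest is 4 (to Vikram), so the eccentricity of Nate is 4.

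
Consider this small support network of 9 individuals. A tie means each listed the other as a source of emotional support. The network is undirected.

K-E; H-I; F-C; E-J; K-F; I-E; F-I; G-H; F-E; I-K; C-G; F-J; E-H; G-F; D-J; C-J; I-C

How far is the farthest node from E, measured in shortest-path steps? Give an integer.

2

Distances from E: C:2, D:2, F:1, G:2, H:1, I:1, J:1, K:1.
The largest is 2 (to C, G, and D), so the eccentricity of E is 2.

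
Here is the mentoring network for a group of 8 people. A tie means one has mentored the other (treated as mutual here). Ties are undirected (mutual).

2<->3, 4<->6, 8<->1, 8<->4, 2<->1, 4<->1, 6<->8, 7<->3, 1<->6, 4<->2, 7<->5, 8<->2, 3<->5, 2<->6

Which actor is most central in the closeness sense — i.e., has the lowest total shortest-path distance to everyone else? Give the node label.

2

Farness (sum of distances to all others) for each node — 1:12, 2:9, 3:11, 4:12, 5:16, 6:12, 7:16, 8:12.
The smallest farness is 9, for 2, so 2 has the highest closeness.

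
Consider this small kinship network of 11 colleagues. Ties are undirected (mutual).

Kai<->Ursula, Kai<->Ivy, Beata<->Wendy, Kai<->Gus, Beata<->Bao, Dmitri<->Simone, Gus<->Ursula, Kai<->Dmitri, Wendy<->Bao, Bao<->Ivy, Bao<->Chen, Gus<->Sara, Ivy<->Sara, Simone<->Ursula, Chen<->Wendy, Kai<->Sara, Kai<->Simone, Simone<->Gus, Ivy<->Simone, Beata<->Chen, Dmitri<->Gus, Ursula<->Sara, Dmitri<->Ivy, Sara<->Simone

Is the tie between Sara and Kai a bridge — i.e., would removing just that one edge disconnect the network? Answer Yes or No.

No

Even without that edge, Sara still reaches Kai via Sara – Ivy – Kai, so the network stays connected. Not a bridge.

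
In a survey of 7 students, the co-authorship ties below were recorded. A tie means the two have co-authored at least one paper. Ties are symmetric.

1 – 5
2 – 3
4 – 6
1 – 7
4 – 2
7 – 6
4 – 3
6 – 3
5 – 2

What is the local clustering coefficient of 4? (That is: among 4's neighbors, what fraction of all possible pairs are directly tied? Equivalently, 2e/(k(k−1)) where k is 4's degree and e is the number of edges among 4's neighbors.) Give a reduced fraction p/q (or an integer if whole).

4's neighbors: 2, 3, and 6 (k = 3).
Possible neighbor pairs: C(3,2) = 3. Edges among them: 2–3, 3–6 → e = 2.
Clustering(4) = 2/3.

2/3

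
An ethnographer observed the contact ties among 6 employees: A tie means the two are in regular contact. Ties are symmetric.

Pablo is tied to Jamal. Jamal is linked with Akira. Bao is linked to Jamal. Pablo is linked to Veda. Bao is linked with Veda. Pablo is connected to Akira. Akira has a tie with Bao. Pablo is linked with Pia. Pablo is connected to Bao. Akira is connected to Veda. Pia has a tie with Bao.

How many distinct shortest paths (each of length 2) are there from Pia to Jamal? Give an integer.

The shortest distance is 2. The length-2 paths are: Pia–Bao–Jamal; Pia–Pablo–Jamal.
That gives 2 distinct shortest paths.

2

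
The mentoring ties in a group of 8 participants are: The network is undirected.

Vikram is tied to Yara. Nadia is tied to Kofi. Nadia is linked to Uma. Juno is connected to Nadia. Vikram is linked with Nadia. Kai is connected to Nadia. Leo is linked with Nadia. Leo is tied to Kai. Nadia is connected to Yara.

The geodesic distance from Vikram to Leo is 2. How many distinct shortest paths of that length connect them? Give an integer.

1

The shortest distance is 2, and the only length-2 path is Vikram–Nadia–Leo. So there is exactly 1 shortest path.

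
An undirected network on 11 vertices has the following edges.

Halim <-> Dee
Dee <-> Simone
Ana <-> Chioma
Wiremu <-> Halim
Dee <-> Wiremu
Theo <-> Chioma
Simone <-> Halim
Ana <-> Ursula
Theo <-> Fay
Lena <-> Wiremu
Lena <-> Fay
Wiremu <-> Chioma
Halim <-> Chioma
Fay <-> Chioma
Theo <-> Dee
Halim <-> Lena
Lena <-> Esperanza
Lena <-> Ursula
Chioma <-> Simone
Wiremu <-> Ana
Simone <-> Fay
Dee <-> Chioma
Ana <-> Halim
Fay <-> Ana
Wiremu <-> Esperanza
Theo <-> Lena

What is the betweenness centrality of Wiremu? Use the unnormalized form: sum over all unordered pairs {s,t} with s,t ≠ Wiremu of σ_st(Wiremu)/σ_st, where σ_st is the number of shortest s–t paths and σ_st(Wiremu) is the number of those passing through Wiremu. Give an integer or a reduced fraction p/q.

28/5

Pairs whose geodesics pass through Wiremu — Halim–Esperanza: 1/2; Lena–Chioma: 1/4; Lena–Dee: 1/3; Lena–Ana: 1/4; Chioma–Esperanza: 1; Esperanza–Simone: 3/5; Esperanza–Dee: 1; Esperanza–Ana: 1; Dee–Ursula: 2/6; Dee–Ana: 1/3.
All other pairs contribute 0.
Summing the contributions gives betweenness(Wiremu) = 28/5.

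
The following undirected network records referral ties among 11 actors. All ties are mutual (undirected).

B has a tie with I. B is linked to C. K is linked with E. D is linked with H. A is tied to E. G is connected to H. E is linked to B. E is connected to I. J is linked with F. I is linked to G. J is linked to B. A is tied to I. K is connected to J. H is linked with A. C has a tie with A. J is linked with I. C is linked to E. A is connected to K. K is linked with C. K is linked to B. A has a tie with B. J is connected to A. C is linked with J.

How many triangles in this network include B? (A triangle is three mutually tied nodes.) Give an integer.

12

B's neighbors: A, C, E, I, J, and K.
Neighbor pairs that are themselves tied: B–A–C; B–A–E; B–A–I; B–A–J; B–A–K; B–C–E; B–C–J; B–C–K; B–E–I; B–E–K; B–I–J; B–J–K. Each forms one triangle with B, for 12 in total.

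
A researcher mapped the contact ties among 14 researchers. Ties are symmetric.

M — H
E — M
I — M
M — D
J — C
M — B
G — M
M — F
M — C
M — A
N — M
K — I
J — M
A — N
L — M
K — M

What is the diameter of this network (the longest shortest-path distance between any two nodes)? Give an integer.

2

Eccentricity of each node (its greatest distance to any other): A:2, B:2, C:2, D:2, E:2, F:2, G:2, H:2, I:2, J:2, K:2, L:2, M:1, N:2.
The maximum eccentricity is 2, realized for instance by the pair A–B via A – M – B. So the diameter is 2.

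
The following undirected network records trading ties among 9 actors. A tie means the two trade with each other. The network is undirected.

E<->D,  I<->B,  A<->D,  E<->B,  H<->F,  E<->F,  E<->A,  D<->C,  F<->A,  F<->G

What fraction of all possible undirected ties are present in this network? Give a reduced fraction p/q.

5/18

There are 10 edges and 9 nodes, so the maximum possible is C(9,2) = 36.
Density = 10/36 = 5/18.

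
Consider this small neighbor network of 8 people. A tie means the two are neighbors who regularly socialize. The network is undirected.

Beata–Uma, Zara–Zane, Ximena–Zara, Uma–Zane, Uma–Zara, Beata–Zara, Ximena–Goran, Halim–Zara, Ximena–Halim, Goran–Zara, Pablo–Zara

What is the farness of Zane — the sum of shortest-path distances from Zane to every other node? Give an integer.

Distances from Zane: Beata:2, Goran:2, Halim:2, Pablo:2, Uma:1, Ximena:2, Zara:1.
Sum = 2 + 2 + 2 + 2 + 1 + 2 + 1 = 12.

12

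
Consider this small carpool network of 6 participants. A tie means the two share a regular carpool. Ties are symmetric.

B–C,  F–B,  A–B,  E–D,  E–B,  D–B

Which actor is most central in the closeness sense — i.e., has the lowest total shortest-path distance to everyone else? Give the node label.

B

Farness (sum of distances to all others) for each node — A:9, B:5, C:9, D:8, E:8, F:9.
The smallest farness is 5, for B, so B has the highest closeness.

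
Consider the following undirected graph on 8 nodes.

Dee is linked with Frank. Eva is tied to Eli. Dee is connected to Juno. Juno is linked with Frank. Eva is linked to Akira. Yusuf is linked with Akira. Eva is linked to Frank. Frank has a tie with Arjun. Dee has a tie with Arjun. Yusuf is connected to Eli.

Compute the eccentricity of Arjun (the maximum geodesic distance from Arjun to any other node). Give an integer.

Distances from Arjun: Akira:3, Dee:1, Eli:3, Eva:2, Frank:1, Juno:2, Yusuf:4.
The largest is 4 (to Yusuf), so the eccentricity of Arjun is 4.

4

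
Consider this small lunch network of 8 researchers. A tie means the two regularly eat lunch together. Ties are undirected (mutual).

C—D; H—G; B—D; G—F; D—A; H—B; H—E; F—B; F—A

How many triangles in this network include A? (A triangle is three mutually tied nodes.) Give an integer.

A's neighbors are D and F, but none of them are tied to each other, so no triangle contains A.

0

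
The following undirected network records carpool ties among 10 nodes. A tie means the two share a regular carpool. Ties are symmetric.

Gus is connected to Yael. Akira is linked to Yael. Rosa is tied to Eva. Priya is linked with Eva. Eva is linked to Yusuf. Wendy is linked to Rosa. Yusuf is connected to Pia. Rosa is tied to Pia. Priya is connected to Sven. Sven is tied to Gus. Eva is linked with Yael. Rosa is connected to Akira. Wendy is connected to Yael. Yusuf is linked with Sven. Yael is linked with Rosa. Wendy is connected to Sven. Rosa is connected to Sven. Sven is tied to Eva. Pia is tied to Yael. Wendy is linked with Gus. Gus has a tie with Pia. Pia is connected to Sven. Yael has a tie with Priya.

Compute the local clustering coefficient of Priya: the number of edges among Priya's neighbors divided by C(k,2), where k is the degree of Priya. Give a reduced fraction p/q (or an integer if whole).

Priya's neighbors: Eva, Sven, and Yael (k = 3).
Possible neighbor pairs: C(3,2) = 3. Edges among them: Eva–Sven, Eva–Yael → e = 2.
Clustering(Priya) = 2/3.

2/3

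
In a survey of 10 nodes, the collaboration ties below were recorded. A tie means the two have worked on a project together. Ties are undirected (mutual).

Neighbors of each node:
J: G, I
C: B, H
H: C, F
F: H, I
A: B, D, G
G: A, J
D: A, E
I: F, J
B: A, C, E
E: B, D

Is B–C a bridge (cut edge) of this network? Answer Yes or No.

No

Even without that edge, B still reaches C via B – A – G – J – I – F – H – C, so the network stays connected. Not a bridge.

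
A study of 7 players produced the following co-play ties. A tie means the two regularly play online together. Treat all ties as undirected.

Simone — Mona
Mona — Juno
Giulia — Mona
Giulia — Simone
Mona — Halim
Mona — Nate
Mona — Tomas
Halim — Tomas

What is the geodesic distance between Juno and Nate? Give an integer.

2

One shortest route is Juno – Mona – Nate, which uses 2 edges, and Juno and Nate are not directly tied, so nothing shorter exists. So d(Juno,Nate) = 2.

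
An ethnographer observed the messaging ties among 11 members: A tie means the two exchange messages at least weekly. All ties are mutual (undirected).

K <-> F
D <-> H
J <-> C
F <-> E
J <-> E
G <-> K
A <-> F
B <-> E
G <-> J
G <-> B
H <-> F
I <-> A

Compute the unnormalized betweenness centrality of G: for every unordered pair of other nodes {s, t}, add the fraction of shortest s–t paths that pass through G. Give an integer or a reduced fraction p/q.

4

Pairs whose geodesics pass through G — K–C: 1; K–J: 1; K–B: 1; C–B: 1/2; J–B: 1/2.
All other pairs contribute 0.
Summing the contributions gives betweenness(G) = 4.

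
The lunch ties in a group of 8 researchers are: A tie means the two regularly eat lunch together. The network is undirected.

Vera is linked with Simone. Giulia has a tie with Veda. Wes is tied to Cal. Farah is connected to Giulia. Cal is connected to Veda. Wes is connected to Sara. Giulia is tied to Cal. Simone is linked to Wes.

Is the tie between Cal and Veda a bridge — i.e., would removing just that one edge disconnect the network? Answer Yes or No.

No

Even without that edge, Cal still reaches Veda via Cal – Giulia – Veda, so the network stays connected. Not a bridge.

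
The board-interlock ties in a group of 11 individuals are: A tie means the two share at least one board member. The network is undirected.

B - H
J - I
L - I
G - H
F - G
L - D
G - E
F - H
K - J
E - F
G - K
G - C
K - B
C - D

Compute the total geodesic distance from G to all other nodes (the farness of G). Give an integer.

Distances from G: B:2, C:1, D:2, E:1, F:1, H:1, I:3, J:2, K:1, L:3.
Sum = 2 + 1 + 2 + 1 + 1 + 1 + 3 + 2 + 1 + 3 = 17.

17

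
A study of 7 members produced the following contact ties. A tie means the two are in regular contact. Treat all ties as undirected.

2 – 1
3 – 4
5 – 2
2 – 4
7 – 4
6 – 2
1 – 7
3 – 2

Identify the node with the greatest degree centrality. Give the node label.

2

Degrees — 1:2, 2:5, 3:2, 4:3, 5:1, 6:1, 7:2.
The maximum is 5, attained only by 2.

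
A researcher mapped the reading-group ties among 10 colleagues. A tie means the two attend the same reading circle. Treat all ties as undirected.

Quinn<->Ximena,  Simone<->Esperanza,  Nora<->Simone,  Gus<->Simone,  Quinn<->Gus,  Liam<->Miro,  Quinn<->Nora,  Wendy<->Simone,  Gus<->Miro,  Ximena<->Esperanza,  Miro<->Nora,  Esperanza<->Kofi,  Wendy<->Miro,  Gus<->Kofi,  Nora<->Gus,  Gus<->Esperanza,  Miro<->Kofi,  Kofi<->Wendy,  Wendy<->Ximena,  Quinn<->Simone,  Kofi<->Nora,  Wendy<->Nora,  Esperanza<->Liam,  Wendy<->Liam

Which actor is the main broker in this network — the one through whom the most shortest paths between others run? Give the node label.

Wendy

Unnormalized betweenness of each node: Esperanza:91/24, Gus:17/6, Kofi:7/6, Liam:7/12, Miro:11/6, Nora:29/12, Quinn:4/3, Simone:7/4, Wendy:41/8, Ximena:7/6.
Wendy has the largest value, 41/8, making it the main broker — the node through which the most shortest paths run.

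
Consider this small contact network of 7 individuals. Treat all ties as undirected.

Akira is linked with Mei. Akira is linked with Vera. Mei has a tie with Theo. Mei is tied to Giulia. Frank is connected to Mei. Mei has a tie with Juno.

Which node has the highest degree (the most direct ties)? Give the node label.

Mei

Degrees — Akira:2, Frank:1, Giulia:1, Juno:1, Mei:5, Theo:1, Vera:1.
The maximum is 5, attained only by Mei.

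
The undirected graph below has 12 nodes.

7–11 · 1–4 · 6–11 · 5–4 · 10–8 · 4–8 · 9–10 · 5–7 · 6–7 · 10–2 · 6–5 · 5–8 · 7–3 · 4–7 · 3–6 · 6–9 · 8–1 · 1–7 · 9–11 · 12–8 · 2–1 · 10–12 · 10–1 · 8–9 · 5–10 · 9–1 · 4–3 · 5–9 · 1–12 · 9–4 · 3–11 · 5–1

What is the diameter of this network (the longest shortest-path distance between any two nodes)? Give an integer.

Eccentricity of each node (its greatest distance to any other): 1:2, 2:3, 3:3, 4:2, 5:2, 6:3, 7:2, 8:2, 9:2, 10:3, 11:3, 12:3.
The maximum eccentricity is 3, realized for instance by the pair 10–3 via 10 – 9 – 11 – 3. So the diameter is 3.

3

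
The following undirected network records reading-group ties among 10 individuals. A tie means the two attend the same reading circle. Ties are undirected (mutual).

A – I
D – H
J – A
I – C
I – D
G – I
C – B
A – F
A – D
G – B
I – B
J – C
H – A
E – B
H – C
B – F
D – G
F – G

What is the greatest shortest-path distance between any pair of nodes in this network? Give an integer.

Eccentricity of each node (its greatest distance to any other): A:3, B:2, C:2, D:3, E:3, F:2, G:3, H:3, I:2, J:3.
The maximum eccentricity is 3, realized for instance by the pair E–A via E – B – F – A. So the diameter is 3.

3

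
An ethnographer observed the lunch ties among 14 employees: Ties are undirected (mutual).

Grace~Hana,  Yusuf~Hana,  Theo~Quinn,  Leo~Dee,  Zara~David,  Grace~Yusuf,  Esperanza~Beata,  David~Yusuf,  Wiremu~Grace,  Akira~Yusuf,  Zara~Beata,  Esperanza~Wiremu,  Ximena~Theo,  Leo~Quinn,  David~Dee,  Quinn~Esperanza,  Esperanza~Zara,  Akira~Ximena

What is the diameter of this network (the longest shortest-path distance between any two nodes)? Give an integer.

4

Eccentricity of each node (its greatest distance to any other): Akira:4, Beata:4, David:4, Dee:4, Esperanza:4, Grace:4, Hana:4, Leo:4, Quinn:4, Theo:4, Wiremu:4, Ximena:4, Yusuf:4, Zara:4.
The maximum eccentricity is 4, realized for instance by the pair Quinn–Yusuf via Quinn – Esperanza – Zara – David – Yusuf. So the diameter is 4.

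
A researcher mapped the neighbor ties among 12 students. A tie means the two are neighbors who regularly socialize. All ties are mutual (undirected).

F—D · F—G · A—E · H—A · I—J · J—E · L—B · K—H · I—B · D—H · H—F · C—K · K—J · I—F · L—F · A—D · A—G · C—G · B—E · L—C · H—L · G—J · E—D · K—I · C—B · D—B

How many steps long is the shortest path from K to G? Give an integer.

2

One shortest route is K – J – G, which uses 2 edges, and K and G are not directly tied, so nothing shorter exists. So d(K,G) = 2.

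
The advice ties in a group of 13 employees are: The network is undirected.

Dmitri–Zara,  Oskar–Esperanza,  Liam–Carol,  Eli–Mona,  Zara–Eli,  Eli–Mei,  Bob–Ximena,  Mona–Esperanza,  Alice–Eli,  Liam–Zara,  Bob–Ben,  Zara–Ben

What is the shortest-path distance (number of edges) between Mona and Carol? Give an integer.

One shortest route is Mona – Eli – Zara – Liam – Carol, which uses 4 edges, and at distance 3 from Mona we only reach {Ben, Dmitri, Liam}, which does not include Carol. So d(Mona,Carol) = 4.

4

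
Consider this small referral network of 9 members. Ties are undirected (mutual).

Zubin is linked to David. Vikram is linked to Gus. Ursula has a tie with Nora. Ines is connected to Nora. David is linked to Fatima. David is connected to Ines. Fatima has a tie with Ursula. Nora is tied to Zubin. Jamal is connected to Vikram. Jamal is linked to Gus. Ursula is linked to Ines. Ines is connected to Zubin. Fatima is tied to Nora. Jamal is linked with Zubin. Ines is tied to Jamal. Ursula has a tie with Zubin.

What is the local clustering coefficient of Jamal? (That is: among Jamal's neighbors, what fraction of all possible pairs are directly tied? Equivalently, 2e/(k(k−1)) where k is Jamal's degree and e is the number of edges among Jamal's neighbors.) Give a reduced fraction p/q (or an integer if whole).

1/3

Jamal's neighbors: Gus, Ines, Vikram, and Zubin (k = 4).
Possible neighbor pairs: C(4,2) = 6. Edges among them: Gus–Vikram, Ines–Zubin → e = 2.
Clustering(Jamal) = 2/6 = 1/3.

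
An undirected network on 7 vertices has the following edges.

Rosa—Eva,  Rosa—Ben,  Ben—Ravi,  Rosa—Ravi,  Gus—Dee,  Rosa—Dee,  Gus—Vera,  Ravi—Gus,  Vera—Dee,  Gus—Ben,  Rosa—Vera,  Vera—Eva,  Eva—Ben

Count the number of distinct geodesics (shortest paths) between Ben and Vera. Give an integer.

The shortest distance is 2. The length-2 paths are: Ben–Eva–Vera; Ben–Rosa–Vera; Ben–Gus–Vera.
That gives 3 distinct shortest paths.

3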